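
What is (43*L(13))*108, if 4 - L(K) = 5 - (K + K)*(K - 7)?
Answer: 719820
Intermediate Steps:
L(K) = -1 + 2*K*(-7 + K) (L(K) = 4 - (5 - (K + K)*(K - 7)) = 4 - (5 - 2*K*(-7 + K)) = 4 + (-5 + 2*K*(-7 + K)) = -1 + 2*K*(-7 + K))
(43*L(13))*108 = (43*(-1 - 14*13 + 2*13²))*108 = (43*(-1 - 182 + 2*169))*108 = (43*(-1 - 182 + 338))*108 = (43*155)*108 = 6665*108 = 719820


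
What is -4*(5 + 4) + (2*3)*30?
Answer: 144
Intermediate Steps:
-4*(5 + 4) + (2*3)*30 = -4*9 + 6*30 = -36 + 180 = 144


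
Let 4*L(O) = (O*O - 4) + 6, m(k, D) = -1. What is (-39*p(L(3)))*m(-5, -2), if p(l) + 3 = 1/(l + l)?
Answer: -1209/11 ≈ -109.91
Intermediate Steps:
L(O) = 1/2 + O**2/4 (L(O) = ((O*O - 4) + 6)/4 = ((O**2 - 4) + 6)/4 = ((-4 + O**2) + 6)/4 = (2 + O**2)/4 = 1/2 + O**2/4)
p(l) = -3 + 1/(2*l) (p(l) = -3 + 1/(l + l) = -3 + 1/(2*l))
(-39*p(L(3)))*m(-5, -2) = -39*(-3 + 1/(2*(1/2 + (1/4)*3**2)))*(-1) = -39*(-3 + 1/(2*(1/2 + (1/4)*9)))*(-1) = -39*(-3 + 1/(2*(1/2 + 9/4)))*(-1) = -39*(-3 + 1/(2*(11/4)))*(-1) = -39*(-3 + (1/2)*(4/11))*(-1) = -39*(-3 + 2/11)*(-1) = -39*(-31/11)*(-1) = (1209/11)*(-1) = -1209/11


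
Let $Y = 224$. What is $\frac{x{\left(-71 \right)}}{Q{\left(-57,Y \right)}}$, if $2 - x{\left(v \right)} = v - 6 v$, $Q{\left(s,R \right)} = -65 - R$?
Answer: $\frac{353}{289} \approx 1.2215$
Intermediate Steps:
$x{\left(v \right)} = 2 + 5 v$ ($x{\left(v \right)} = 2 - \left(v - 6 v\right) = 2 - - 5 v = 2 + 5 v$)
$\frac{x{\left(-71 \right)}}{Q{\left(-57,Y \right)}} = \frac{2 + 5 \left(-71\right)}{-65 - 224} = \frac{2 - 355}{-65 - 224} = - \frac{353}{-289} = \left(-353\right) \left(- \frac{1}{289}\right) = \frac{353}{289}$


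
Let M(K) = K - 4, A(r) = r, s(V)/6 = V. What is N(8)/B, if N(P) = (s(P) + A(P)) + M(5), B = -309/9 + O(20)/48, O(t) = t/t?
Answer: -304/183 ≈ -1.6612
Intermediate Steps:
s(V) = 6*V
O(t) = 1
M(K) = -4 + K
B = -549/16 (B = -309/9 + 1/48 = -309*1/9 + 1*(1/48) = -103/3 + 1/48 = -549/16 ≈ -34.313)
N(P) = 1 + 7*P (N(P) = (6*P + P) + (-4 + 5) = 7*P + 1 = 1 + 7*P)
N(8)/B = (1 + 7*8)/(-549/16) = (1 + 56)*(-16/549) = 57*(-16/549) = -304/183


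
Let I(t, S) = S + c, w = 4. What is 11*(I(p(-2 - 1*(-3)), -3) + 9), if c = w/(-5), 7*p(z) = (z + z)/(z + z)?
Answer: 286/5 ≈ 57.200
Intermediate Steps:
p(z) = ⅐ (p(z) = ((z + z)/(z + z))/7 = ((2*z)/((2*z)))/7 = ((2*z)*(1/(2*z)))/7 = (⅐)*1 = ⅐)
c = -⅘ (c = 4/(-5) = 4*(-⅕) = -⅘ ≈ -0.80000)
I(t, S) = -⅘ + S (I(t, S) = S - ⅘ = -⅘ + S)
11*(I(p(-2 - 1*(-3)), -3) + 9) = 11*((-⅘ - 3) + 9) = 11*(-19/5 + 9) = 11*(26/5) = 286/5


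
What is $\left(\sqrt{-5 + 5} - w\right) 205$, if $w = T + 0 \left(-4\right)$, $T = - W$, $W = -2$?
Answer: $-410$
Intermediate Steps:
$T = 2$ ($T = \left(-1\right) \left(-2\right) = 2$)
$w = 2$ ($w = 2 + 0 \left(-4\right) = 2 + 0 = 2$)
$\left(\sqrt{-5 + 5} - w\right) 205 = \left(\sqrt{-5 + 5} - 2\right) 205 = \left(\sqrt{0} - 2\right) 205 = \left(0 - 2\right) 205 = \left(-2\right) 205 = -410$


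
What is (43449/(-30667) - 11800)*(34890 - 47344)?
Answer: 49530522706/337 ≈ 1.4697e+8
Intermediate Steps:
(43449/(-30667) - 11800)*(34890 - 47344) = (43449*(-1/30667) - 11800)*(-12454) = (-6207/4381 - 11800)*(-12454) = -51702007/4381*(-12454) = 49530522706/337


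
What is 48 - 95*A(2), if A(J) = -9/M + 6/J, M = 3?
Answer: 48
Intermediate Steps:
A(J) = -3 + 6/J (A(J) = -9/3 + 6/J = -9*1/3 + 6/J = -3 + 6/J)
48 - 95*A(2) = 48 - 95*(-3 + 6/2) = 48 - 95*(-3 + 6*(1/2)) = 48 - 95*(-3 + 3) = 48 - 95*0 = 48 + 0 = 48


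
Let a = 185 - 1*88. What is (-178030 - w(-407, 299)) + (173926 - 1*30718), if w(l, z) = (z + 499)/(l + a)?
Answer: -5397011/155 ≈ -34819.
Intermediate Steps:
a = 97 (a = 185 - 88 = 97)
w(l, z) = (499 + z)/(97 + l) (w(l, z) = (z + 499)/(l + 97) = (499 + z)/(97 + l))
(-178030 - w(-407, 299)) + (173926 - 1*30718) = (-178030 - (499 + 299)/(97 - 407)) + (173926 - 1*30718) = (-178030 - 798/(-310)) + (173926 - 30718) = (-178030 - (-1)*798/310) + 143208 = (-178030 - 1*(-399/155)) + 143208 = (-178030 + 399/155) + 143208 = -27594251/155 + 143208 = -5397011/155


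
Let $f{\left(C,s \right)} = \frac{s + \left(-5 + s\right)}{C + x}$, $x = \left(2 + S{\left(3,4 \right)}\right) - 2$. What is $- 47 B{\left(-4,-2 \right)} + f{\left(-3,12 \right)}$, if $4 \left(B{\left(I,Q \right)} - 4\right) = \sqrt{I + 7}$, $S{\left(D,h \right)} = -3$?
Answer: $- \frac{1147}{6} - \frac{47 \sqrt{3}}{4} \approx -211.52$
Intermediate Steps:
$B{\left(I,Q \right)} = 4 + \frac{\sqrt{7 + I}}{4}$ ($B{\left(I,Q \right)} = 4 + \frac{\sqrt{I + 7}}{4} = 4 + \frac{\sqrt{7 + I}}{4}$)
$x = -3$ ($x = \left(2 - 3\right) - 2 = -1 - 2 = -3$)
$f{\left(C,s \right)} = \frac{-5 + 2 s}{-3 + C}$ ($f{\left(C,s \right)} = \frac{s + \left(-5 + s\right)}{C - 3} = \frac{-5 + 2 s}{-3 + C}$)
$- 47 B{\left(-4,-2 \right)} + f{\left(-3,12 \right)} = - 47 \left(4 + \frac{\sqrt{7 - 4}}{4}\right) + \frac{-5 + 2 \cdot 12}{-3 - 3} = - 47 \left(4 + \frac{\sqrt{3}}{4}\right) + \frac{-5 + 24}{-6} = \left(-188 - \frac{47 \sqrt{3}}{4}\right) - \frac{19}{6} = - \frac{1147}{6} - \frac{47 \sqrt{3}}{4}$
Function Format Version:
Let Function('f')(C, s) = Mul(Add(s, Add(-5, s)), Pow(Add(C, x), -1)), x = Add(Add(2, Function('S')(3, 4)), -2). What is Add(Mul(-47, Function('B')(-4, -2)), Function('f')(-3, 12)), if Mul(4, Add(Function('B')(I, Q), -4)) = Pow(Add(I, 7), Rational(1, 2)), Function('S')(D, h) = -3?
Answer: Add(Rational(-1147, 6), Mul(Rational(-47, 4), Pow(3, Rational(1, 2)))) ≈ -211.52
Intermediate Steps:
Function('B')(I, Q) = Add(4, Mul(Rational(1, 4), Pow(Add(7, I), Rational(1, 2)))) (Function('B')(I, Q) = Add(4, Mul(Rational(1, 4), Pow(Add(I, 7), Rational(1, 2)))) = Add(4, Mul(Rational(1, 4), Pow(Add(7, I), Rational(1, 2)))))
x = -3 (x = Add(Add(2, -3), -2) = Add(-1, -2) = -3)
Function('f')(C, s) = Mul(Pow(Add(-3, C), -1), Add(-5, Mul(2, s))) (Function('f')(C, s) = Mul(Add(s, Add(-5, s)), Pow(Add(C, -3), -1)) = Mul(Add(-5, Mul(2, s)), Pow(Add(-3, C), -1)) = Mul(Pow(Add(-3, C), -1), Add(-5, Mul(2, s))))
Add(Mul(-47, Function('B')(-4, -2)), Function('f')(-3, 12)) = Add(Mul(-47, Add(4, Mul(Rational(1, 4), Pow(Add(7, -4), Rational(1, 2))))), Mul(Pow(Add(-3, -3), -1), Add(-5, Mul(2, 12)))) = Add(Mul(-47, Add(4, Mul(Rational(1, 4), Pow(3, Rational(1, 2))))), Mul(Pow(-6, -1), Add(-5, 24))) = Add(Add(-188, Mul(Rational(-47, 4), Pow(3, Rational(1, 2)))), Mul(Rational(-1, 6), 19)) = Add(Add(-188, Mul(Rational(-47, 4), Pow(3, Rational(1, 2)))), Rational(-19, 6)) = Add(Rational(-1147, 6), Mul(Rational(-47, 4), Pow(3, Rational(1, 2))))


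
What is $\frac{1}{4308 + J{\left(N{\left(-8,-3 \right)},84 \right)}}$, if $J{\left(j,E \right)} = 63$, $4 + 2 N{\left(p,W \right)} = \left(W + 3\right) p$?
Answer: $\frac{1}{4371} \approx 0.00022878$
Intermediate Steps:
$N{\left(p,W \right)} = -2 + \frac{p \left(3 + W\right)}{2}$ ($N{\left(p,W \right)} = -2 + \frac{\left(W + 3\right) p}{2} = -2 + \frac{\left(3 + W\right) p}{2} = -2 + \frac{p \left(3 + W\right)}{2}$)
$\frac{1}{4308 + J{\left(N{\left(-8,-3 \right)},84 \right)}} = \frac{1}{4308 + 63} = \frac{1}{4371}$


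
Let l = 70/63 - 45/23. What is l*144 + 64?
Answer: -1328/23 ≈ -57.739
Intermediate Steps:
l = -175/207 (l = 70*(1/63) - 45*1/23 = 10/9 - 45/23 = -175/207 ≈ -0.84541)
l*144 + 64 = -175/207*144 + 64 = -2800/23 + 64 = -1328/23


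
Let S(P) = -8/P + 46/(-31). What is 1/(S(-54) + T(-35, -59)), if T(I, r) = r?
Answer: -837/50501 ≈ -0.016574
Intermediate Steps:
S(P) = -46/31 - 8/P (S(P) = -8/P + 46*(-1/31) = -8/P - 46/31 = -46/31 - 8/P)
1/(S(-54) + T(-35, -59)) = 1/((-46/31 - 8/(-54)) - 59) = 1/((-46/31 - 8*(-1/54)) - 59) = 1/((-46/31 + 4/27) - 59) = 1/(-1118/837 - 59) = 1/(-50501/837) = -837/50501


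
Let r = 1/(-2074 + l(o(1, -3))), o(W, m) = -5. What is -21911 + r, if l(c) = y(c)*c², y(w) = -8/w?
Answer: -44566975/2034 ≈ -21911.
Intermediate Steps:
l(c) = -8*c (l(c) = (-8/c)*c² = -8*c)
r = -1/2034 (r = 1/(-2074 - 8*(-5)) = 1/(-2074 + 40) = 1/(-2034) = -1/2034 ≈ -0.00049164)
-21911 + r = -21911 - 1/2034 = -44566975/2034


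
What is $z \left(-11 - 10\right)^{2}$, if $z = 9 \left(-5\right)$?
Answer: $-19845$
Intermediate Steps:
$z = -45$
$z \left(-11 - 10\right)^{2} = - 45 \left(-11 - 10\right)^{2} = - 45 \left(-21\right)^{2} = \left(-45\right) 441 = -19845$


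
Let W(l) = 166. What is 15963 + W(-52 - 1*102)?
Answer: 16129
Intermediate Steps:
15963 + W(-52 - 1*102) = 15963 + 166 = 16129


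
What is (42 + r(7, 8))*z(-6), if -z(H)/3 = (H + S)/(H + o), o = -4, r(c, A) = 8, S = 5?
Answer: -15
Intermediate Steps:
z(H) = -3*(5 + H)/(-4 + H) (z(H) = -3*(H + 5)/(H - 4) = -3*(5 + H)/(-4 + H))
(42 + r(7, 8))*z(-6) = (42 + 8)*(3*(-5 - 1*(-6))/(-4 - 6)) = 50*(3*(-5 + 6)/(-10)) = 50*(3*(-⅒)*1) = 50*(-3/10) = -15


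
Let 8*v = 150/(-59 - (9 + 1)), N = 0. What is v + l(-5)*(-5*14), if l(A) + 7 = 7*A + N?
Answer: 270455/92 ≈ 2939.7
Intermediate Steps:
v = -25/92 (v = (150/(-59 - (9 + 1)))/8 = (150/(-59 - 1*10))/8 = (150/(-59 - 10))/8 = (150/(-69))/8 = (150*(-1/69))/8 = (⅛)*(-50/23) = -25/92 ≈ -0.27174)
l(A) = -7 + 7*A (l(A) = -7 + (7*A + 0) = -7 + 7*A)
v + l(-5)*(-5*14) = -25/92 + (-7 + 7*(-5))*(-5*14) = -25/92 + (-7 - 35)*(-70) = -25/92 - 42*(-70) = -25/92 + 2940 = 270455/92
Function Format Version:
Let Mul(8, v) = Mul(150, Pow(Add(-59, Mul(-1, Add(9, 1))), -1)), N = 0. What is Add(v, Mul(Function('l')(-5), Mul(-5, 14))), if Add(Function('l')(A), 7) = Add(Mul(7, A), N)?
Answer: Rational(270455, 92) ≈ 2939.7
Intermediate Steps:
v = Rational(-25, 92) (v = Mul(Rational(1, 8), Mul(150, Pow(Add(-59, Mul(-1, Add(9, 1))), -1))) = Mul(Rational(1, 8), Mul(150, Pow(Add(-59, Mul(-1, 10)), -1))) = Mul(Rational(1, 8), Mul(150, Pow(Add(-59, -10), -1))) = Mul(Rational(1, 8), Mul(150, Pow(-69, -1))) = Mul(Rational(1, 8), Mul(150, Rational(-1, 69))) = Mul(Rational(1, 8), Rational(-50, 23)) = Rational(-25, 92) ≈ -0.27174)
Function('l')(A) = Add(-7, Mul(7, A)) (Function('l')(A) = Add(-7, Add(Mul(7, A), 0)) = Add(-7, Mul(7, A)))
Add(v, Mul(Function('l')(-5), Mul(-5, 14))) = Add(Rational(-25, 92), Mul(Add(-7, Mul(7, -5)), Mul(-5, 14))) = Add(Rational(-25, 92), Mul(Add(-7, -35), -70)) = Add(Rational(-25, 92), Mul(-42, -70)) = Add(Rational(-25, 92), 2940) = Rational(270455, 92)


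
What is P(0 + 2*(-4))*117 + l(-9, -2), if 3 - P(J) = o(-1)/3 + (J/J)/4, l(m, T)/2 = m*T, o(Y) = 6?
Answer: 495/4 ≈ 123.75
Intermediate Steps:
l(m, T) = 2*T*m (l(m, T) = 2*(m*T) = 2*(T*m) = 2*T*m)
P(J) = 3/4 (P(J) = 3 - (6/3 + (J/J)/4) = 3 - (6*(1/3) + 1*(1/4)) = 3 - (2 + 1/4) = 3 - 1*9/4 = 3 - 9/4 = 3/4)
P(0 + 2*(-4))*117 + l(-9, -2) = (3/4)*117 + 2*(-2)*(-9) = 351/4 + 36 = 495/4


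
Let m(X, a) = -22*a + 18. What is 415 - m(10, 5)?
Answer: 507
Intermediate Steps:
m(X, a) = 18 - 22*a
415 - m(10, 5) = 415 - (18 - 22*5) = 415 - (18 - 110) = 415 - 1*(-92) = 415 + 92 = 507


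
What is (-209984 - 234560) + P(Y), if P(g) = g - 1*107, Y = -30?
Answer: -444681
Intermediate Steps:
P(g) = -107 + g (P(g) = g - 107 = -107 + g)
(-209984 - 234560) + P(Y) = (-209984 - 234560) + (-107 - 30) = -444544 - 137 = -444681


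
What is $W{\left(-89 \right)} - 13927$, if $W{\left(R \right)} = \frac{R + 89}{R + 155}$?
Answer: $-13927$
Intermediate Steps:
$W{\left(R \right)} = \frac{89 + R}{155 + R}$
$W{\left(-89 \right)} - 13927 = \frac{89 - 89}{155 - 89} - 13927 = \frac{1}{66} \cdot 0 - 13927 = 0 - 13927 = -13927$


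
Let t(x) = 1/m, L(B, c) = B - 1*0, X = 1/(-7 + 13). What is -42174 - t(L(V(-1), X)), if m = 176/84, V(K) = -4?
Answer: -1855677/44 ≈ -42175.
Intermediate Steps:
X = 1/6 ≈ 0.16667
m = 44/21 (m = 176*(1/84) = 44/21 ≈ 2.0952)
L(B, c) = B (L(B, c) = B + 0 = B)
t(x) = 21/44 (t(x) = 1/(44/21) = 21/44)
-42174 - t(L(V(-1), X)) = -42174 - 1*21/44 = -42174 - 21/44 = -1855677/44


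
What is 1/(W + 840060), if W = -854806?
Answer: -1/14746 ≈ -6.7815e-5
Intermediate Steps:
1/(W + 840060) = 1/(-854806 + 840060) = 1/(-14746) = -1/14746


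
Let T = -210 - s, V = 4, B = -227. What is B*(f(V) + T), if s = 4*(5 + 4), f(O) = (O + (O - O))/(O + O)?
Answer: 111457/2 ≈ 55729.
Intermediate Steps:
f(O) = ½ (f(O) = (O + 0)/((2*O)) = O*(1/(2*O)) = ½)
s = 36 (s = 4*9 = 36)
T = -246 (T = -210 - 1*36 = -210 - 36 = -246)
B*(f(V) + T) = -227*(½ - 246) = -227*(-491/2) = 111457/2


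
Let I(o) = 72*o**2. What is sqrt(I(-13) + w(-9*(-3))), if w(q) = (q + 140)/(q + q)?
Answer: sqrt(3943434)/18 ≈ 110.32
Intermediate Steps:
w(q) = (140 + q)/(2*q) (w(q) = (140 + q)/((2*q)) = (140 + q)*(1/(2*q)) = (140 + q)/(2*q))
sqrt(I(-13) + w(-9*(-3))) = sqrt(72*(-13)**2 + (140 - 9*(-3))/(2*((-9*(-3))))) = sqrt(72*169 + (1/2)*(140 + 27)/27) = sqrt(12168 + (1/2)*(1/27)*167) = sqrt(12168 + 167/54) = sqrt(657239/54) = sqrt(3943434)/18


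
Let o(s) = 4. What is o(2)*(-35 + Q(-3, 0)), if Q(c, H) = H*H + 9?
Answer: -104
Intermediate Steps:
Q(c, H) = 9 + H**2 (Q(c, H) = H**2 + 9 = 9 + H**2)
o(2)*(-35 + Q(-3, 0)) = 4*(-35 + (9 + 0**2)) = 4*(-35 + (9 + 0)) = 4*(-35 + 9) = 4*(-26) = -104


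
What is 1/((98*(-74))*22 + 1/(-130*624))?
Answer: -81120/12942209281 ≈ -6.2679e-6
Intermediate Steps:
1/((98*(-74))*22 + 1/(-130*624)) = 1/(-7252*22 + 1/(-81120)) = 1/(-159544 - 1/81120) = 1/(-12942209281/81120) = -81120/12942209281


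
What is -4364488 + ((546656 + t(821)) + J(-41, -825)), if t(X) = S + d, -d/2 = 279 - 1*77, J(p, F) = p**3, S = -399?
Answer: -3887556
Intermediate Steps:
d = -404 (d = -2*(279 - 1*77) = -2*(279 - 77) = -2*202 = -404)
t(X) = -803 (t(X) = -399 - 404 = -803)
-4364488 + ((546656 + t(821)) + J(-41, -825)) = -4364488 + ((546656 - 803) + (-41)**3) = -4364488 + (545853 - 68921) = -4364488 + 476932 = -3887556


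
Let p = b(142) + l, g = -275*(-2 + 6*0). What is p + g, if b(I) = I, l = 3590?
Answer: 4282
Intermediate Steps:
g = 550 (g = -275*(-2 + 0) = -275*(-2) = 550)
p = 3732 (p = 142 + 3590 = 3732)
p + g = 3732 + 550 = 4282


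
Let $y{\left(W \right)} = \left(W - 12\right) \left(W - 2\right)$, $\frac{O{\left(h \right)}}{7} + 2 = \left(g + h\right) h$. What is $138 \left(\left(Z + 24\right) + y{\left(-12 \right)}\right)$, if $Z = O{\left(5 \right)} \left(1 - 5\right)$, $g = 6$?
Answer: $-155112$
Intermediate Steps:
$O{\left(h \right)} = -14 + 7 h \left(6 + h\right)$ ($O{\left(h \right)} = -14 + 7 \left(6 + h\right) h = -14 + 7 h \left(6 + h\right)$)
$Z = -1484$ ($Z = \left(-14 + 7 \cdot 5^{2} + 42 \cdot 5\right) \left(1 - 5\right) = \left(-14 + 7 \cdot 25 + 210\right) \left(-4\right) = \left(-14 + 175 + 210\right) \left(-4\right) = 371 \left(-4\right) = -1484$)
$y{\left(W \right)} = \left(-12 + W\right) \left(-2 + W\right)$
$138 \left(\left(Z + 24\right) + y{\left(-12 \right)}\right) = 138 \left(\left(-1484 + 24\right) + \left(24 + \left(-12\right)^{2} - -168\right)\right) = 138 \left(-1460 + \left(24 + 144 + 168\right)\right) = 138 \left(-1460 + 336\right) = 138 \left(-1124\right) = -155112$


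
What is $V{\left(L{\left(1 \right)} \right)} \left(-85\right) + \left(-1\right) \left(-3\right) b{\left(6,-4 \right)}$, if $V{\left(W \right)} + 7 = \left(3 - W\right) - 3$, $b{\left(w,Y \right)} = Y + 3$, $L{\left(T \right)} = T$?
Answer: $677$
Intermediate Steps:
$b{\left(w,Y \right)} = 3 + Y$
$V{\left(W \right)} = -7 - W$
$V{\left(L{\left(1 \right)} \right)} \left(-85\right) + \left(-1\right) \left(-3\right) b{\left(6,-4 \right)} = \left(-7 - 1\right) \left(-85\right) + \left(-1\right) \left(-3\right) \left(3 - 4\right) = \left(-7 - 1\right) \left(-85\right) + 3 \left(-1\right) = \left(-8\right) \left(-85\right) - 3 = 680 - 3 = 677$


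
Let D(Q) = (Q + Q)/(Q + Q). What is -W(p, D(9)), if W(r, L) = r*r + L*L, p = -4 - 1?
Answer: -26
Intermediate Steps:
p = -5
D(Q) = 1 (D(Q) = (2*Q)/((2*Q)) = (2*Q)*(1/(2*Q)) = 1)
W(r, L) = L² + r² (W(r, L) = r² + L² = L² + r²)
-W(p, D(9)) = -(1² + (-5)²) = -(1 + 25) = -1*26 = -26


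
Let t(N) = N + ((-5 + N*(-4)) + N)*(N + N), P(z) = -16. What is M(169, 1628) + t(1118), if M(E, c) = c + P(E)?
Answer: -7507994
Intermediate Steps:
t(N) = N + 2*N*(-5 - 3*N) (t(N) = N + ((-5 - 4*N) + N)*(2*N) = N + (-5 - 3*N)*(2*N) = N + 2*N*(-5 - 3*N))
M(E, c) = -16 + c (M(E, c) = c - 16 = -16 + c)
M(169, 1628) + t(1118) = (-16 + 1628) - 3*1118*(3 + 2*1118) = 1612 - 3*1118*(3 + 2236) = 1612 - 3*1118*2239 = 1612 - 7509606 = -7507994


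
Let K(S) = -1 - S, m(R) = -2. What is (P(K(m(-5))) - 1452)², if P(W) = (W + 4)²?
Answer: 2036329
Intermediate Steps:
P(W) = (4 + W)²
(P(K(m(-5))) - 1452)² = ((4 + (-1 - 1*(-2)))² - 1452)² = ((4 + (-1 + 2))² - 1452)² = ((4 + 1)² - 1452)² = (5² - 1452)² = (25 - 1452)² = (-1427)² = 2036329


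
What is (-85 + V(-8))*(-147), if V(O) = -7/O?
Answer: 98931/8 ≈ 12366.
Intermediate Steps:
(-85 + V(-8))*(-147) = (-85 - 7/(-8))*(-147) = (-85 - 7*(-1/8))*(-147) = (-85 + 7/8)*(-147) = -673/8*(-147) = 98931/8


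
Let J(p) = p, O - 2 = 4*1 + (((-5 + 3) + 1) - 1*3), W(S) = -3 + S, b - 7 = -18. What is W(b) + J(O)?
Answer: -12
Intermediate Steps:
b = -11 (b = 7 - 18 = -11)
O = 2 (O = 2 + (4*1 + (((-5 + 3) + 1) - 1*3)) = 2 + (4 + ((-2 + 1) - 3)) = 2 + (4 + (-1 - 3)) = 2 + (4 - 4) = 2 + 0 = 2)
W(b) + J(O) = (-3 - 11) + 2 = -14 + 2 = -12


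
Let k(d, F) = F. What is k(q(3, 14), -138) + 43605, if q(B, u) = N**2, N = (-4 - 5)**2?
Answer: 43467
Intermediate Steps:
N = 81 (N = (-9)**2 = 81)
q(B, u) = 6561 (q(B, u) = 81**2 = 6561)
k(q(3, 14), -138) + 43605 = -138 + 43605 = 43467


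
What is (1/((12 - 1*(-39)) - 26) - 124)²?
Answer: 9603801/625 ≈ 15366.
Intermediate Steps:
(1/((12 - 1*(-39)) - 26) - 124)² = (1/((12 + 39) - 26) - 124)² = (1/(51 - 26) - 124)² = (1/25 - 124)² = (-3099/25)² = 9603801/625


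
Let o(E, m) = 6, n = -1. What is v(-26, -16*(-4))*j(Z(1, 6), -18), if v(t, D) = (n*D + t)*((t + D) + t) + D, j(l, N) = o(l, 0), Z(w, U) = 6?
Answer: -6096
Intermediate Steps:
j(l, N) = 6
v(t, D) = D + (D + 2*t)*(t - D) (v(t, D) = (-D + t)*((t + D) + t) + D = (t - D)*((D + t) + t) + D = (t - D)*(D + 2*t) + D = (D + 2*t)*(t - D) + D = D + (D + 2*t)*(t - D))
v(-26, -16*(-4))*j(Z(1, 6), -18) = (-16*(-4) - (-16*(-4))² + 2*(-26)² - 1*(-16*(-4))*(-26))*6 = (64 - 1*64² + 2*676 - 1*64*(-26))*6 = (64 - 1*4096 + 1352 + 1664)*6 = (64 - 4096 + 1352 + 1664)*6 = -1016*6 = -6096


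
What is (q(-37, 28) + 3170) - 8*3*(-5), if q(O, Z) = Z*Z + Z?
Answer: 4102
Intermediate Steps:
q(O, Z) = Z + Z² (q(O, Z) = Z² + Z = Z + Z²)
(q(-37, 28) + 3170) - 8*3*(-5) = (28*(1 + 28) + 3170) - 8*3*(-5) = (28*29 + 3170) - 24*(-5) = (812 + 3170) + 120 = 3982 + 120 = 4102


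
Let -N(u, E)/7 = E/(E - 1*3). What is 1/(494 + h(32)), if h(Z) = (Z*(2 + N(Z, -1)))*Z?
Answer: 1/750 ≈ 0.0013333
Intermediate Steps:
N(u, E) = -7*E/(-3 + E) (N(u, E) = -7*E/(E - 1*3) = -7*E/(E - 3) = -7*E/(-3 + E))
h(Z) = Z²/4 (h(Z) = (Z*(2 - 7*(-1)/(-3 - 1)))*Z = (Z*(2 - 7*(-1)/(-4)))*Z = (Z*(2 - 7*(-1)*(-¼)))*Z = (Z*(2 - 7/4))*Z = (Z*(¼))*Z = (Z/4)*Z = Z²/4)
1/(494 + h(32)) = 1/(494 + (¼)*32²) = 1/(494 + (¼)*1024) = 1/(494 + 256) = 1/750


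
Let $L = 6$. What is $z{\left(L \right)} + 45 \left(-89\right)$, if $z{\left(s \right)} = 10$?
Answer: $-3995$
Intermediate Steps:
$z{\left(L \right)} + 45 \left(-89\right) = 10 + 45 \left(-89\right) = 10 - 4005 = -3995$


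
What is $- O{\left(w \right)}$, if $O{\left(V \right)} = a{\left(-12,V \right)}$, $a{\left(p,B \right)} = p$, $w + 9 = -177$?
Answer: $12$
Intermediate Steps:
$w = -186$ ($w = -9 - 177 = -186$)
$O{\left(V \right)} = -12$
$- O{\left(w \right)} = \left(-1\right) \left(-12\right) = 12$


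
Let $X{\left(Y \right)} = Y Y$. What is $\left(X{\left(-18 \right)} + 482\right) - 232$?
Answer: $574$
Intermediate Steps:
$X{\left(Y \right)} = Y^{2}$
$\left(X{\left(-18 \right)} + 482\right) - 232 = \left(\left(-18\right)^{2} + 482\right) - 232 = \left(324 + 482\right) - 232 = 806 - 232 = 574$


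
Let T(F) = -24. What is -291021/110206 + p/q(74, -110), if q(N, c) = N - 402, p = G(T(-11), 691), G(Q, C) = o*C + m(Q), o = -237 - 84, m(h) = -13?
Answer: 3043860107/4518446 ≈ 673.65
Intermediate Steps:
o = -321
G(Q, C) = -13 - 321*C (G(Q, C) = -321*C - 13 = -13 - 321*C)
p = -221824 (p = -13 - 321*691 = -13 - 221811 = -221824)
q(N, c) = -402 + N
-291021/110206 + p/q(74, -110) = -291021/110206 - 221824/(-402 + 74) = -291021*1/110206 - 221824/(-328) = -291021/110206 - 221824*(-1/328) = -291021/110206 + 27728/41 = 3043860107/4518446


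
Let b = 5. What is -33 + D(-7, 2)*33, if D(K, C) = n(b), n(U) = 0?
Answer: -33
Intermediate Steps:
D(K, C) = 0
-33 + D(-7, 2)*33 = -33 + 0*33 = -33 + 0 = -33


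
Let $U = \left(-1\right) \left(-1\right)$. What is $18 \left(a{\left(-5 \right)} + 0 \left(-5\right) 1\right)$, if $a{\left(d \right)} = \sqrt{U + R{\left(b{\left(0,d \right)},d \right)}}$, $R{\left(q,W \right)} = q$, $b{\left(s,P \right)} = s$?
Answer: $18$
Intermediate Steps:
$U = 1$
$a{\left(d \right)} = 1$ ($a{\left(d \right)} = \sqrt{1 + 0} = \sqrt{1} = 1$)
$18 \left(a{\left(-5 \right)} + 0 \left(-5\right) 1\right) = 18 \left(1 + 0 \left(-5\right) 1\right) = 18 \left(1 + 0 \cdot 1\right) = 18 \left(1 + 0\right) = 18 \cdot 1 = 18$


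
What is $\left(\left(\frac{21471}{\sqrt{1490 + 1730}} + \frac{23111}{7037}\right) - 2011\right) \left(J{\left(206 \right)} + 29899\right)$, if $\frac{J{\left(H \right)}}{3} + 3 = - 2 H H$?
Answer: $\frac{3174995446896}{7037} - \frac{2412545973 \sqrt{805}}{805} \approx 3.6615 \cdot 10^{8}$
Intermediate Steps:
$J{\left(H \right)} = -9 - 6 H^{2}$ ($J{\left(H \right)} = -9 + 3 - 2 H H = -9 + 3 \left(- 2 H^{2}\right) = -9 - 6 H^{2}$)
$\left(\left(\frac{21471}{\sqrt{1490 + 1730}} + \frac{23111}{7037}\right) - 2011\right) \left(J{\left(206 \right)} + 29899\right) = \left(\left(\frac{21471}{\sqrt{1490 + 1730}} + \frac{23111}{7037}\right) - 2011\right) \left(\left(-9 - 6 \cdot 206^{2}\right) + 29899\right) = \left(\left(\frac{21471}{\sqrt{3220}} + 23111 \cdot \frac{1}{7037}\right) - 2011\right) \left(\left(-9 - 254616\right) + 29899\right) = \left(\left(\frac{21471}{2 \sqrt{805}} + \frac{23111}{7037}\right) - 2011\right) \left(\left(-9 - 254616\right) + 29899\right) = \left(\left(21471 \frac{\sqrt{805}}{1610} + \frac{23111}{7037}\right) - 2011\right) \left(-254625 + 29899\right) = \left(\left(\frac{21471 \sqrt{805}}{1610} + \frac{23111}{7037}\right) - 2011\right) \left(-224726\right) = \left(\left(\frac{23111}{7037} + \frac{21471 \sqrt{805}}{1610}\right) - 2011\right) \left(-224726\right) = \left(- \frac{14128296}{7037} + \frac{21471 \sqrt{805}}{1610}\right) \left(-224726\right) = \frac{3174995446896}{7037} - \frac{2412545973 \sqrt{805}}{805}$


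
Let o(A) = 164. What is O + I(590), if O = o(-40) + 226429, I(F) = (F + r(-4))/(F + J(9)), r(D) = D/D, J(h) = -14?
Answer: 43506053/192 ≈ 2.2659e+5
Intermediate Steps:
r(D) = 1
I(F) = (1 + F)/(-14 + F) (I(F) = (F + 1)/(F - 14) = (1 + F)/(-14 + F))
O = 226593 (O = 164 + 226429 = 226593)
O + I(590) = 226593 + (1 + 590)/(-14 + 590) = 226593 + 591/576 = 226593 + (1/576)*591 = 226593 + 197/192 = 43506053/192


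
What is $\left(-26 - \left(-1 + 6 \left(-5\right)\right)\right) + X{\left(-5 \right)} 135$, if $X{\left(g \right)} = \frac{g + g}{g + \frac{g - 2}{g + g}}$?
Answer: $\frac{13715}{43} \approx 318.95$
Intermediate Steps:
$X{\left(g \right)} = \frac{2 g}{g + \frac{-2 + g}{2 g}}$
$\left(-26 - \left(-1 + 6 \left(-5\right)\right)\right) + X{\left(-5 \right)} 135 = \left(-26 - \left(-1 + 6 \left(-5\right)\right)\right) + \frac{4 \left(-5\right)^{2}}{-2 - 5 + 2 \left(-5\right)^{2}} \cdot 135 = \left(-26 - \left(-1 - 30\right)\right) + 4 \cdot 25 \frac{1}{-2 - 5 + 2 \cdot 25} \cdot 135 = \left(-26 - -31\right) + 4 \cdot 25 \frac{1}{-2 - 5 + 50} \cdot 135 = \left(-26 + 31\right) + 4 \cdot 25 \cdot \frac{1}{43} \cdot 135 = 5 + 4 \cdot 25 \cdot \frac{1}{43} \cdot 135 = 5 + \frac{100}{43} \cdot 135 = 5 + \frac{13500}{43} = \frac{13715}{43}$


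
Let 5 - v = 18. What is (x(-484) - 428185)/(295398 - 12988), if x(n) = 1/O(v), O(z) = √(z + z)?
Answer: -85637/56482 - I*√26/7342660 ≈ -1.5162 - 6.9444e-7*I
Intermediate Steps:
v = -13 (v = 5 - 1*18 = 5 - 18 = -13)
O(z) = √2*√z (O(z) = √(2*z) = √2*√z)
x(n) = -I*√26/26 (x(n) = 1/(√2*√(-13)) = 1/(√2*(I*√13)) = 1/(I*√26) = -I*√26/26)
(x(-484) - 428185)/(295398 - 12988) = (-I*√26/26 - 428185)/(295398 - 12988) = (-428185 - I*√26/26)/282410 = (-428185 - I*√26/26)*(1/282410) = -85637/56482 - I*√26/7342660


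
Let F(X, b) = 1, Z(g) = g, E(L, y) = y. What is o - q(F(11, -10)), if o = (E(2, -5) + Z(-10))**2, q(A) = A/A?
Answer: 224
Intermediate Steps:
q(A) = 1
o = 225 (o = (-5 - 10)**2 = (-15)**2 = 225)
o - q(F(11, -10)) = 225 - 1*1 = 225 - 1 = 224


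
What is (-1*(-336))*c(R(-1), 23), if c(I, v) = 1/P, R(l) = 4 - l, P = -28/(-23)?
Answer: 276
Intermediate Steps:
P = 28/23 (P = -28*(-1/23) = 28/23 ≈ 1.2174)
c(I, v) = 23/28 (c(I, v) = 1/(28/23) = 23/28)
(-1*(-336))*c(R(-1), 23) = -1*(-336)*(23/28) = 336*(23/28) = 276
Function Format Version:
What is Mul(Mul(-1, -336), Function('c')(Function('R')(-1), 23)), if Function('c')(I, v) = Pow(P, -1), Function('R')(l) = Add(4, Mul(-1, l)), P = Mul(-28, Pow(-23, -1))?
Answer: 276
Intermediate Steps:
P = Rational(28, 23) (P = Mul(-28, Rational(-1, 23)) = Rational(28, 23) ≈ 1.2174)
Function('c')(I, v) = Rational(23, 28) (Function('c')(I, v) = Pow(Rational(28, 23), -1) = Rational(23, 28))
Mul(Mul(-1, -336), Function('c')(Function('R')(-1), 23)) = Mul(Mul(-1, -336), Rational(23, 28)) = Mul(336, Rational(23, 28)) = 276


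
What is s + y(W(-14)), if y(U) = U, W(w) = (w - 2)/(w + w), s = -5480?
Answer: -38356/7 ≈ -5479.4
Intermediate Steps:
W(w) = (-2 + w)/(2*w) (W(w) = (-2 + w)/((2*w)) = (-2 + w)*(1/(2*w)) = (-2 + w)/(2*w))
s + y(W(-14)) = -5480 + (½)*(-2 - 14)/(-14) = -5480 + (½)*(-1/14)*(-16) = -5480 + 4/7 = -38356/7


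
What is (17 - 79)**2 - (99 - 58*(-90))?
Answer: -1475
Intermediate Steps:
(17 - 79)**2 - (99 - 58*(-90)) = (-62)**2 - (99 + 5220) = 3844 - 1*5319 = 3844 - 5319 = -1475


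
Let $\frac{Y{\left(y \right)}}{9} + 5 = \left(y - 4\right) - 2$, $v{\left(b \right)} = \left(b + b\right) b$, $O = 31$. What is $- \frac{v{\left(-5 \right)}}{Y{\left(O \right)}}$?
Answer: $- \frac{5}{18} \approx -0.27778$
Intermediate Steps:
$v{\left(b \right)} = 2 b^{2}$ ($v{\left(b \right)} = 2 b b = 2 b^{2}$)
$Y{\left(y \right)} = -99 + 9 y$ ($Y{\left(y \right)} = -45 + 9 \left(\left(y - 4\right) - 2\right) = -45 + 9 \left(\left(-4 + y\right) - 2\right) = -45 + 9 \left(-6 + y\right) = -45 + \left(-54 + 9 y\right) = -99 + 9 y$)
$- \frac{v{\left(-5 \right)}}{Y{\left(O \right)}} = - \frac{2 \left(-5\right)^{2}}{-99 + 9 \cdot 31} = - \frac{2 \cdot 25}{-99 + 279} = - \frac{50}{180} = \left(-1\right) \frac{5}{18} = - \frac{5}{18}$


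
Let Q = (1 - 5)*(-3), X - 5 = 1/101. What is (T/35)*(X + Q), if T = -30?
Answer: -10308/707 ≈ -14.580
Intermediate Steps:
X = 506/101 (X = 5 + 1/101 = 506/101 ≈ 5.0099)
Q = 12 (Q = -4*(-3) = 12)
(T/35)*(X + Q) = (-30/35)*(506/101 + 12) = -30*1/35*(1718/101) = -6/7*1718/101 = -10308/707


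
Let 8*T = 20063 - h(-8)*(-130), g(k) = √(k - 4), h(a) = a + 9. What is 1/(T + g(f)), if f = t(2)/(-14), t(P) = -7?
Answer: 161544/407757473 - 32*I*√14/407757473 ≈ 0.00039618 - 2.9364e-7*I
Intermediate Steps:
h(a) = 9 + a
f = ½ (f = -7/(-14) = -7*(-1/14) = ½ ≈ 0.50000)
g(k) = √(-4 + k)
T = 20193/8 (T = (20063 - (9 - 8)*(-130))/8 = (20063 - (-130))/8 = (20063 - 1*(-130))/8 = (20063 + 130)/8 = (⅛)*20193 = 20193/8 ≈ 2524.1)
1/(T + g(f)) = 1/(20193/8 + √(-4 + ½)) = 1/(20193/8 + √(-7/2)) = 1/(20193/8 + I*√14/2)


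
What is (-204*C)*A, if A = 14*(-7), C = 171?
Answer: 3418632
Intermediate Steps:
A = -98
(-204*C)*A = -204*171*(-98) = -34884*(-98) = 3418632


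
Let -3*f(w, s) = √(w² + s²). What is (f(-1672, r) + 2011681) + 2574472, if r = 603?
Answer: 4586153 - √3159193/3 ≈ 4.5856e+6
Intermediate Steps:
f(w, s) = -√(s² + w²)/3 (f(w, s) = -√(w² + s²)/3 = -√(s² + w²)/3)
(f(-1672, r) + 2011681) + 2574472 = (-√(603² + (-1672)²)/3 + 2011681) + 2574472 = (-√(363609 + 2795584)/3 + 2011681) + 2574472 = (-√3159193/3 + 2011681) + 2574472 = (2011681 - √3159193/3) + 2574472 = 4586153 - √3159193/3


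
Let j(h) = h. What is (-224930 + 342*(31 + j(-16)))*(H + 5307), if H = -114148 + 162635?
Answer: -11823921200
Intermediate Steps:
H = 48487
(-224930 + 342*(31 + j(-16)))*(H + 5307) = (-224930 + 342*(31 - 16))*(48487 + 5307) = (-224930 + 342*15)*53794 = (-224930 + 5130)*53794 = -219800*53794 = -11823921200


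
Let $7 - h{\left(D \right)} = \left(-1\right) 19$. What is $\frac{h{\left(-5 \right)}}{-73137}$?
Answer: $- \frac{26}{73137} \approx -0.0003555$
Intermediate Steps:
$h{\left(D \right)} = 26$ ($h{\left(D \right)} = 7 - \left(-1\right) 19 = 7 - -19 = 7 + 19 = 26$)
$\frac{h{\left(-5 \right)}}{-73137} = \frac{26}{-73137} = 26 \left(- \frac{1}{73137}\right) = - \frac{26}{73137}$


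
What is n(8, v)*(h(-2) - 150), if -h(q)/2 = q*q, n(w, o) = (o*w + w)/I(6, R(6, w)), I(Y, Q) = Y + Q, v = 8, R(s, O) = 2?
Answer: -1422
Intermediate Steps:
I(Y, Q) = Q + Y
n(w, o) = w/8 + o*w/8 (n(w, o) = (o*w + w)/(2 + 6) = (w + o*w)/8 = (w + o*w)*(⅛) = w/8 + o*w/8)
h(q) = -2*q² (h(q) = -2*q*q = -2*q²)
n(8, v)*(h(-2) - 150) = ((⅛)*8*(1 + 8))*(-2*(-2)² - 150) = ((⅛)*8*9)*(-2*4 - 150) = 9*(-8 - 150) = 9*(-158) = -1422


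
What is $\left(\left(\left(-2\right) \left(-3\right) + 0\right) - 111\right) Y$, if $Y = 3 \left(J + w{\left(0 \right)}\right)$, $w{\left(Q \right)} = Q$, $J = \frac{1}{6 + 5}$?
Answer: $- \frac{315}{11} \approx -28.636$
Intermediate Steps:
$J = \frac{1}{11} \approx 0.090909$
$Y = \frac{3}{11}$ ($Y = 3 \left(\frac{1}{11} + 0\right) = 3 \cdot \frac{1}{11} = \frac{3}{11} \approx 0.27273$)
$\left(\left(\left(-2\right) \left(-3\right) + 0\right) - 111\right) Y = \left(\left(\left(-2\right) \left(-3\right) + 0\right) - 111\right) \frac{3}{11} = \left(\left(6 + 0\right) - 111\right) \frac{3}{11} = \left(6 - 111\right) \frac{3}{11} = \left(-105\right) \frac{3}{11} = - \frac{315}{11}$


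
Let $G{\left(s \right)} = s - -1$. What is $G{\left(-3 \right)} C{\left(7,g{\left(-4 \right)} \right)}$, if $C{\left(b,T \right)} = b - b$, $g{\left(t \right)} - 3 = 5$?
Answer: $0$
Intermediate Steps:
$g{\left(t \right)} = 8$ ($g{\left(t \right)} = 3 + 5 = 8$)
$G{\left(s \right)} = 1 + s$ ($G{\left(s \right)} = s + 1 = 1 + s$)
$C{\left(b,T \right)} = 0$
$G{\left(-3 \right)} C{\left(7,g{\left(-4 \right)} \right)} = \left(1 - 3\right) 0 = \left(-2\right) 0 = 0$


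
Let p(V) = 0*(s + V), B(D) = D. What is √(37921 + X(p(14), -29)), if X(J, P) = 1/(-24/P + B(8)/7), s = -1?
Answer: √15168603/20 ≈ 194.73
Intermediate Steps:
p(V) = 0 (p(V) = 0*(-1 + V) = 0)
X(J, P) = 1/(8/7 - 24/P) (X(J, P) = 1/(-24/P + 8/7) = 1/(8/7 - 24/P))
√(37921 + X(p(14), -29)) = √(37921 + (7/8)*(-29)/(-21 - 29)) = √(37921 + (7/8)*(-29)/(-50)) = √(37921 + (7/8)*(-29)*(-1/50)) = √(37921 + 203/400) = √(15168603/400) = √15168603/20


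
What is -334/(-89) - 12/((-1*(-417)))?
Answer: 46070/12371 ≈ 3.7240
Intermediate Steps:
-334/(-89) - 12/((-1*(-417))) = -334*(-1/89) - 12/417 = 334/89 - 12*1/417 = 334/89 - 4/139 = 46070/12371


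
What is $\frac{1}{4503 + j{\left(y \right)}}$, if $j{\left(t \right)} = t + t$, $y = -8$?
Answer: $\frac{1}{4487} \approx 0.00022287$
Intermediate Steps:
$j{\left(t \right)} = 2 t$
$\frac{1}{4503 + j{\left(y \right)}} = \frac{1}{4503 + 2 \left(-8\right)} = \frac{1}{4503 - 16} = \frac{1}{4487}$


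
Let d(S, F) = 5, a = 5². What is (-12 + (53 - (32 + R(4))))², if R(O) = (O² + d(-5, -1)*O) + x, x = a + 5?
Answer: 3249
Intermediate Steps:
a = 25
x = 30 (x = 25 + 5 = 30)
R(O) = 30 + O² + 5*O (R(O) = (O² + 5*O) + 30 = 30 + O² + 5*O)
(-12 + (53 - (32 + R(4))))² = (-12 + (53 - (32 + (30 + 4² + 5*4))))² = (-12 + (53 - (32 + (30 + 16 + 20))))² = (-12 + (53 - (32 + 66)))² = (-12 + (53 - 1*98))² = (-12 + (53 - 98))² = (-12 - 45)² = (-57)² = 3249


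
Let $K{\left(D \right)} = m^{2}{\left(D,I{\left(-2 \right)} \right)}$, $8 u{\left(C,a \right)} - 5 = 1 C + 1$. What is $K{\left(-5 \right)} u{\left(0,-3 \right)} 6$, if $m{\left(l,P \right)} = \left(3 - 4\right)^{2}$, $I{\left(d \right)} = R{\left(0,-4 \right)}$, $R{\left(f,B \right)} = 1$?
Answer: $\frac{9}{2} \approx 4.5$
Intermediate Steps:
$I{\left(d \right)} = 1$
$u{\left(C,a \right)} = \frac{3}{4} + \frac{C}{8}$ ($u{\left(C,a \right)} = \frac{5}{8} + \frac{1 C + 1}{8} = \frac{5}{8} + \frac{C + 1}{8} = \frac{5}{8} + \frac{1 + C}{8} = \frac{5}{8} + \left(\frac{1}{8} + \frac{C}{8}\right) = \frac{3}{4} + \frac{C}{8}$)
$m{\left(l,P \right)} = 1$ ($m{\left(l,P \right)} = \left(-1\right)^{2} = 1$)
$K{\left(D \right)} = 1$ ($K{\left(D \right)} = 1^{2} = 1$)
$K{\left(-5 \right)} u{\left(0,-3 \right)} 6 = 1 \left(\frac{3}{4} + \frac{1}{8} \cdot 0\right) 6 = 1 \left(\frac{3}{4} + 0\right) 6 = 1 \cdot \frac{3}{4} \cdot 6 = \frac{3}{4} \cdot 6 = \frac{9}{2}$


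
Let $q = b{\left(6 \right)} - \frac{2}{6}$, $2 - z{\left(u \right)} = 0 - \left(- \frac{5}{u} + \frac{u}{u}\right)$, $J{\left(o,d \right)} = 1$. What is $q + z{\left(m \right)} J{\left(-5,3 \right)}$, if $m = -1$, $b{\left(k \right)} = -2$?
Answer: $\frac{17}{3} \approx 5.6667$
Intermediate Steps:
$z{\left(u \right)} = 3 - \frac{5}{u}$ ($z{\left(u \right)} = 2 - \left(0 - \left(- \frac{5}{u} + \frac{u}{u}\right)\right) = 2 - \left(0 - \left(- \frac{5}{u} + 1\right)\right) = 2 - \left(0 - \left(1 - \frac{5}{u}\right)\right) = 2 - \left(-1 + \frac{5}{u}\right) = 2 + \left(1 - \frac{5}{u}\right) = 3 - \frac{5}{u}$)
$q = - \frac{7}{3}$ ($q = -2 - \frac{2}{6} = -2 - \frac{1}{3} = - \frac{7}{3} \approx -2.3333$)
$q + z{\left(m \right)} J{\left(-5,3 \right)} = - \frac{7}{3} + \left(3 - \frac{5}{-1}\right) 1 = - \frac{7}{3} + \left(3 - -5\right) 1 = - \frac{7}{3} + \left(3 + 5\right) 1 = - \frac{7}{3} + 8 \cdot 1 = - \frac{7}{3} + 8 = \frac{17}{3}$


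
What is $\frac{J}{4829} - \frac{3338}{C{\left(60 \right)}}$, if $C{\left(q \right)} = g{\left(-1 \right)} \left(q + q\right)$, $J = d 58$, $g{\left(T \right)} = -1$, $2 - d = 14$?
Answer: $\frac{8017841}{289740} \approx 27.673$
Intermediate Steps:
$d = -12$ ($d = 2 - 14 = -12$)
$J = -696$ ($J = \left(-12\right) 58 = -696$)
$C{\left(q \right)} = - 2 q$ ($C{\left(q \right)} = - (q + q) = - 2 q$)
$\frac{J}{4829} - \frac{3338}{C{\left(60 \right)}} = - \frac{696}{4829} - \frac{3338}{\left(-2\right) 60} = \left(-696\right) \frac{1}{4829} - \frac{3338}{-120} = - \frac{696}{4829} - - \frac{1669}{60} = - \frac{696}{4829} + \frac{1669}{60} = \frac{8017841}{289740}$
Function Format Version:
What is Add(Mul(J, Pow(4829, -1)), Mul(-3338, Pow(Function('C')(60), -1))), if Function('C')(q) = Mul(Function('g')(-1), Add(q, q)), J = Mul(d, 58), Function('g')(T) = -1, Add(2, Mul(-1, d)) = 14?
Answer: Rational(8017841, 289740) ≈ 27.673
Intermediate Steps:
d = -12 (d = Add(2, Mul(-1, 14)) = Add(2, -14) = -12)
J = -696 (J = Mul(-12, 58) = -696)
Function('C')(q) = Mul(-2, q) (Function('C')(q) = Mul(-1, Add(q, q)) = Mul(-1, Mul(2, q)) = Mul(-2, q))
Add(Mul(J, Pow(4829, -1)), Mul(-3338, Pow(Function('C')(60), -1))) = Add(Mul(-696, Pow(4829, -1)), Mul(-3338, Pow(Mul(-2, 60), -1))) = Add(Mul(-696, Rational(1, 4829)), Mul(-3338, Pow(-120, -1))) = Add(Rational(-696, 4829), Mul(-3338, Rational(-1, 120))) = Add(Rational(-696, 4829), Rational(1669, 60)) = Rational(8017841, 289740)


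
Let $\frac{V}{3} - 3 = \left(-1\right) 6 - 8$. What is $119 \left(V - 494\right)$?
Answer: $-62713$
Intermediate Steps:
$V = -33$ ($V = 9 + 3 \left(\left(-1\right) 6 - 8\right) = 9 + 3 \left(-6 - 8\right) = 9 + 3 \left(-14\right) = 9 - 42 = -33$)
$119 \left(V - 494\right) = 119 \left(-33 - 494\right) = 119 \left(-527\right) = -62713$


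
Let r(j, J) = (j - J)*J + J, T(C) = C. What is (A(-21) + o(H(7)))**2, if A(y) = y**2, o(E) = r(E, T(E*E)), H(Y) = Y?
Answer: 2458624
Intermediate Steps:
r(j, J) = J + J*(j - J) (r(j, J) = J*(j - J) + J = J + J*(j - J))
o(E) = E**2*(1 + E - E**2) (o(E) = (E*E)*(1 + E - E*E) = E**2*(1 + E - E**2))
(A(-21) + o(H(7)))**2 = ((-21)**2 + 7**2*(1 + 7 - 1*7**2))**2 = (441 + 49*(1 + 7 - 1*49))**2 = (441 + 49*(1 + 7 - 49))**2 = (441 + 49*(-41))**2 = (441 - 2009)**2 = (-1568)**2 = 2458624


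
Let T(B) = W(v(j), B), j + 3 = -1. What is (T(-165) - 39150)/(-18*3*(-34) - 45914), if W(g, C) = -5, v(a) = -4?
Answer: 39155/44078 ≈ 0.88831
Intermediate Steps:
j = -4 (j = -3 - 1 = -4)
T(B) = -5
(T(-165) - 39150)/(-18*3*(-34) - 45914) = (-5 - 39150)/(-18*3*(-34) - 45914) = -39155/(-54*(-34) - 45914) = -39155/(1836 - 45914) = -39155/(-44078) = -39155*(-1/44078) = 39155/44078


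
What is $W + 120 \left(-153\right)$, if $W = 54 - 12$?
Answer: $-18318$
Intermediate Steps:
$W = 42$
$W + 120 \left(-153\right) = 42 + 120 \left(-153\right) = 42 - 18360 = -18318$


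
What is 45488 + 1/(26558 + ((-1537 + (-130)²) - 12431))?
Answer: 1341441121/29490 ≈ 45488.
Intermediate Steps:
45488 + 1/(26558 + ((-1537 + (-130)²) - 12431)) = 45488 + 1/(26558 + ((-1537 + 16900) - 12431)) = 45488 + 1/(26558 + (15363 - 12431)) = 45488 + 1/(26558 + 2932) = 45488 + 1/29490 = 1341441121/29490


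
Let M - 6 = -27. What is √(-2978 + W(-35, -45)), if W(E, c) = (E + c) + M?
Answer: I*√3079 ≈ 55.489*I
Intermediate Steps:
M = -21 (M = 6 - 27 = -21)
W(E, c) = -21 + E + c (W(E, c) = (E + c) - 21 = -21 + E + c)
√(-2978 + W(-35, -45)) = √(-2978 + (-21 - 35 - 45)) = √(-2978 - 101) = √(-3079) = I*√3079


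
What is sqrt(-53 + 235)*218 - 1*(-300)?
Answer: 300 + 218*sqrt(182) ≈ 3241.0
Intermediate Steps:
sqrt(-53 + 235)*218 - 1*(-300) = sqrt(182)*218 + 300 = 218*sqrt(182) + 300 = 300 + 218*sqrt(182)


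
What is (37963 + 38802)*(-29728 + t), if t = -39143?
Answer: -5286882315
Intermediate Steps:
(37963 + 38802)*(-29728 + t) = (37963 + 38802)*(-29728 - 39143) = 76765*(-68871) = -5286882315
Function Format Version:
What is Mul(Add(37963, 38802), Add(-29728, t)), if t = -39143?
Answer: -5286882315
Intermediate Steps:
Mul(Add(37963, 38802), Add(-29728, t)) = Mul(Add(37963, 38802), Add(-29728, -39143)) = Mul(76765, -68871) = -5286882315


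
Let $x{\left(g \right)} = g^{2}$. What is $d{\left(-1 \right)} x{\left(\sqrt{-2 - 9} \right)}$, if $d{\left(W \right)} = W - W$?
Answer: $0$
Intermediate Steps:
$d{\left(W \right)} = 0$
$d{\left(-1 \right)} x{\left(\sqrt{-2 - 9} \right)} = 0 \left(\sqrt{-2 - 9}\right)^{2} = 0 \left(\sqrt{-11}\right)^{2} = 0 \left(i \sqrt{11}\right)^{2} = 0 \left(-11\right) = 0$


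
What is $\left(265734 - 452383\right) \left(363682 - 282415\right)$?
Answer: $-15168404283$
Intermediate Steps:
$\left(265734 - 452383\right) \left(363682 - 282415\right) = \left(-186649\right) 81267 = -15168404283$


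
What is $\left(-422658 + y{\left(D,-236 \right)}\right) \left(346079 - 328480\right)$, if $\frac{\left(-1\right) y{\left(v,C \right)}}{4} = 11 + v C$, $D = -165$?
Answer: $-10180352738$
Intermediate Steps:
$y{\left(v,C \right)} = -44 - 4 C v$ ($y{\left(v,C \right)} = - 4 \left(11 + v C\right) = - 4 \left(11 + C v\right) = -44 - 4 C v$)
$\left(-422658 + y{\left(D,-236 \right)}\right) \left(346079 - 328480\right) = \left(-422658 - \left(44 - -155760\right)\right) \left(346079 - 328480\right) = \left(-422658 - 155804\right) 17599 = \left(-578462\right) 17599 = -10180352738$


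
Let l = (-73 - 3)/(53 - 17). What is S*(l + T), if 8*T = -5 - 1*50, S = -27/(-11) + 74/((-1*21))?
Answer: 159809/16632 ≈ 9.6085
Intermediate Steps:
S = -247/231 (S = -27*(-1/11) + 74/(-21) = 27/11 + 74*(-1/21) = 27/11 - 74/21 = -247/231 ≈ -1.0693)
T = -55/8 (T = (-5 - 1*50)/8 = (-5 - 50)/8 = (⅛)*(-55) = -55/8 ≈ -6.8750)
l = -19/9 (l = -76/36 = -76*1/36 = -19/9 ≈ -2.1111)
S*(l + T) = -247*(-19/9 - 55/8)/231 = -247/231*(-647/72) = 159809/16632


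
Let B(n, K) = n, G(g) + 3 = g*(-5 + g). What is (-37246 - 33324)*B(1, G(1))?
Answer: -70570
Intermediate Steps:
G(g) = -3 + g*(-5 + g)
(-37246 - 33324)*B(1, G(1)) = (-37246 - 33324)*1 = -70570*1 = -70570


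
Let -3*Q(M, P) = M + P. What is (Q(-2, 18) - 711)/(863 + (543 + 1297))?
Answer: -2149/8109 ≈ -0.26501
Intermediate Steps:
Q(M, P) = -M/3 - P/3 (Q(M, P) = -(M + P)/3 = -M/3 - P/3)
(Q(-2, 18) - 711)/(863 + (543 + 1297)) = ((-⅓*(-2) - ⅓*18) - 711)/(863 + (543 + 1297)) = ((⅔ - 6) - 711)/(863 + 1840) = (-16/3 - 711)/2703 = -2149/3*1/2703 = -2149/8109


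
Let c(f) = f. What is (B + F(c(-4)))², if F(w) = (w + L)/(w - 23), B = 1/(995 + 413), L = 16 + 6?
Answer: 7912969/17842176 ≈ 0.44350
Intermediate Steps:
L = 22
B = 1/1408 ≈ 0.00071023
F(w) = (22 + w)/(-23 + w) (F(w) = (w + 22)/(w - 23) = (22 + w)/(-23 + w))
(B + F(c(-4)))² = (1/1408 + (22 - 4)/(-23 - 4))² = (1/1408 + 18/(-27))² = (1/1408 - 1/27*18)² = (1/1408 - ⅔)² = (-2813/4224)² = 7912969/17842176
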